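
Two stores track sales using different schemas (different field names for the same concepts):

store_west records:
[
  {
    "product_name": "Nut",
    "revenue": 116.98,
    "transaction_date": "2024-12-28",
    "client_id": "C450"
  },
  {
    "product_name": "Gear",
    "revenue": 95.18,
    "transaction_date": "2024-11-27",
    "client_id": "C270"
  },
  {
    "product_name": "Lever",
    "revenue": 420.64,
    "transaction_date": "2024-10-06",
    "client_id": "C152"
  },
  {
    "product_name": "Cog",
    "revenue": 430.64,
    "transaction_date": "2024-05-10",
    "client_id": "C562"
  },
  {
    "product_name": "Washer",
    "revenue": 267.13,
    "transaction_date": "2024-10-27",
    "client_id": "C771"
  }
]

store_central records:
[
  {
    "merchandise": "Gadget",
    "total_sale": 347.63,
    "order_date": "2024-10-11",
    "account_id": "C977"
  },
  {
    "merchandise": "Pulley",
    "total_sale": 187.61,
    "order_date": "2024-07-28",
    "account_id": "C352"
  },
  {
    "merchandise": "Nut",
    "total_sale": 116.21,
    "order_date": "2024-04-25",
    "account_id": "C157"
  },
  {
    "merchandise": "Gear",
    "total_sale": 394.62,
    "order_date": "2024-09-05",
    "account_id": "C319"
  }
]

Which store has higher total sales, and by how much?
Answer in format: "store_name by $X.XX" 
store_west by $284.50

Schema mapping: "revenue" (store_west) = "total_sale" (store_central) = sale amount

Total for store_west: 1330.57
Total for store_central: 1046.07

Difference: |1330.57 - 1046.07| = 284.50
store_west has higher sales by $284.50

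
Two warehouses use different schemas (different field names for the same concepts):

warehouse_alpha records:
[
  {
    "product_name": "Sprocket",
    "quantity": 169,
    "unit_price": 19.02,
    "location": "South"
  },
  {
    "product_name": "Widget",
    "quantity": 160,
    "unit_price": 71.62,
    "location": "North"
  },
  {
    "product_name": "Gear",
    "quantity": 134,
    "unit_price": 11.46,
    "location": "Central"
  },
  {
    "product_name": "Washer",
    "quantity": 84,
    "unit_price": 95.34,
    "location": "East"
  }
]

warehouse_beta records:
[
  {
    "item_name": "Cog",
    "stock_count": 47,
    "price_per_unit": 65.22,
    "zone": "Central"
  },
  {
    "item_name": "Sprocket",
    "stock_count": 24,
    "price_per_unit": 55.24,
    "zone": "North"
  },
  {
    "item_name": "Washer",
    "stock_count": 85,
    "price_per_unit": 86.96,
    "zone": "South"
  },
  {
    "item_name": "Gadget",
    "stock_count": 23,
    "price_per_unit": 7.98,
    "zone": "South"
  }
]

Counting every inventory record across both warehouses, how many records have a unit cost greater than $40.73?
5

Schema mapping: "unit_price" (warehouse_alpha) = "price_per_unit" (warehouse_beta) = unit cost

Records > $40.73 in warehouse_alpha: 2
Records > $40.73 in warehouse_beta: 3

Total count: 2 + 3 = 5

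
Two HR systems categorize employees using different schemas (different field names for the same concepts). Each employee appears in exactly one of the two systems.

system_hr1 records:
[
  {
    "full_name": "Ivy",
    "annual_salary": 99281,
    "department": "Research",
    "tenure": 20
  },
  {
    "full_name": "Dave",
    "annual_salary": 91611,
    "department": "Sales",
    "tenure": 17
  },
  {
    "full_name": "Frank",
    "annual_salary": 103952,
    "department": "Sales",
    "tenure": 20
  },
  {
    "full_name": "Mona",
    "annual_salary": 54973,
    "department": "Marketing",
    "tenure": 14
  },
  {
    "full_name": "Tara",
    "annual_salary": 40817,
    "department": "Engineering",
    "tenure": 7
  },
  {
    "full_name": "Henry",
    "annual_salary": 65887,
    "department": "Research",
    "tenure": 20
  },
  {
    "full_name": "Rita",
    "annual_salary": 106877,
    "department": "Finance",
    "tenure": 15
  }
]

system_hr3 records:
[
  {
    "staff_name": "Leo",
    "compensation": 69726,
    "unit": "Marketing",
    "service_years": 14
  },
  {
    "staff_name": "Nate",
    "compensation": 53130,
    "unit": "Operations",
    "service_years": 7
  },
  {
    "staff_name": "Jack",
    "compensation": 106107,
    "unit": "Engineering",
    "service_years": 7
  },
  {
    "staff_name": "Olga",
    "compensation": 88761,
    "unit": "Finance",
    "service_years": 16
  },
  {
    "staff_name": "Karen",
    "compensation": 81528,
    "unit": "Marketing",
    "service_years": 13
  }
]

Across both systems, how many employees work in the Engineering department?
2

Schema mapping: "department" (system_hr1) = "unit" (system_hr3) = department

Engineering employees in system_hr1: 1
Engineering employees in system_hr3: 1

Total in Engineering: 1 + 1 = 2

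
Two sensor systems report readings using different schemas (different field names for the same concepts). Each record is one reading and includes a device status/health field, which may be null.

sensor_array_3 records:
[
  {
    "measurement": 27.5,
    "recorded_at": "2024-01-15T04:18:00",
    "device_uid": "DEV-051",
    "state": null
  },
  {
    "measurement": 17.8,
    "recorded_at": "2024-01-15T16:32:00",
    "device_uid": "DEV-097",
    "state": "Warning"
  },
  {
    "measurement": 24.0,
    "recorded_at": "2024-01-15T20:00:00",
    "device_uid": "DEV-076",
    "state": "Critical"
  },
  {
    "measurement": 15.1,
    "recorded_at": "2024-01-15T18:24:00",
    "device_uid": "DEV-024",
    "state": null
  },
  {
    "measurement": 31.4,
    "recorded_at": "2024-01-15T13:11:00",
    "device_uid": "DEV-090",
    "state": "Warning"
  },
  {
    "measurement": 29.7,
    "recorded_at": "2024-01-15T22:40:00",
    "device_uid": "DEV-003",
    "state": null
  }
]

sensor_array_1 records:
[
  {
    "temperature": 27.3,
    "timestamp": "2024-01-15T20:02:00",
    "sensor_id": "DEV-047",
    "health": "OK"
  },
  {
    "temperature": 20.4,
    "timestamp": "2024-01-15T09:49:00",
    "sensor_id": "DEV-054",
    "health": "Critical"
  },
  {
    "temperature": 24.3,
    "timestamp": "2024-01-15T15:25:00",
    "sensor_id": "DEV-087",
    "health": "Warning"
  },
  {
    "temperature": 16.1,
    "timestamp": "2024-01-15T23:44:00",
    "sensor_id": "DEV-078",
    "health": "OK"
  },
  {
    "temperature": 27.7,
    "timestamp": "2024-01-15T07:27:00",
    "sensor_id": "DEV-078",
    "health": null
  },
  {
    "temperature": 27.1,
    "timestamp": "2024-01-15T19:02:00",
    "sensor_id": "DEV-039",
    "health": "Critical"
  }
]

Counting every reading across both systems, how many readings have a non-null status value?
8

Schema mapping: "state" (sensor_array_3) = "health" (sensor_array_1) = status

Non-null in sensor_array_3: 3
Non-null in sensor_array_1: 5

Total non-null: 3 + 5 = 8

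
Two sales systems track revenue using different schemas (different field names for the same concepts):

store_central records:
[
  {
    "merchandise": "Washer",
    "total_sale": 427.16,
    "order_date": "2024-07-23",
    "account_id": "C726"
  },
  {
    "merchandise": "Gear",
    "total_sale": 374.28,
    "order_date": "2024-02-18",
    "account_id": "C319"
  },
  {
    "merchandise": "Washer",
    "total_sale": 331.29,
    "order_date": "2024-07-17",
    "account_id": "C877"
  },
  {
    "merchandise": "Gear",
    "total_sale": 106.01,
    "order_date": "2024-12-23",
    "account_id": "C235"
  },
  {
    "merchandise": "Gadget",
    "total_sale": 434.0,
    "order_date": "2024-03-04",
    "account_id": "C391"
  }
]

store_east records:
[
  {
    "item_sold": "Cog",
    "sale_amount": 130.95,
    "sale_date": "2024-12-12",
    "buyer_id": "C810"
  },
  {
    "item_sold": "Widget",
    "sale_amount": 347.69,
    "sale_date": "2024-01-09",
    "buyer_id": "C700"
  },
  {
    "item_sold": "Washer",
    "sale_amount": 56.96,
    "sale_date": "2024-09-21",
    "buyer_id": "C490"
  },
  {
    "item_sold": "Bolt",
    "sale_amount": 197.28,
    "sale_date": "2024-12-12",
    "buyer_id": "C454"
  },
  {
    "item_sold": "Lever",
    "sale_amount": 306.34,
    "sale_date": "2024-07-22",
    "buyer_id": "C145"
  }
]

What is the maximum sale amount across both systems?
434.0

Reconcile: "total_sale" (store_central) = "sale_amount" (store_east) = sale amount

Maximum in store_central: 434.0
Maximum in store_east: 347.69

Overall maximum: max(434.0, 347.69) = 434.0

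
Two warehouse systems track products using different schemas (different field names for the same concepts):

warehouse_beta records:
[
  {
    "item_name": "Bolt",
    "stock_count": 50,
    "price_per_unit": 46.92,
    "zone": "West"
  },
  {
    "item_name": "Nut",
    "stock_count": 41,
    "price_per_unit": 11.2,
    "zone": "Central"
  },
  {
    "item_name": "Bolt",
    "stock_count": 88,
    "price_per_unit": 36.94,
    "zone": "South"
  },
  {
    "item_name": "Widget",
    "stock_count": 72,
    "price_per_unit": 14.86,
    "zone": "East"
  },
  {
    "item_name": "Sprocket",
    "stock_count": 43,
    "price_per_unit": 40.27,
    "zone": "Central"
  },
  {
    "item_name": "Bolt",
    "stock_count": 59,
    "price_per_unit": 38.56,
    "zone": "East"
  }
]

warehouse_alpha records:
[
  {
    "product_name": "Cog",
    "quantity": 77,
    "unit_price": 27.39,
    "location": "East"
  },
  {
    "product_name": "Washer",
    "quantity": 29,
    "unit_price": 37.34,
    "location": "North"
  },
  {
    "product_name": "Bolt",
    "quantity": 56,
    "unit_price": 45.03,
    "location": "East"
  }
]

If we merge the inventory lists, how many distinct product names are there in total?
6

Schema mapping: "item_name" (warehouse_beta) = "product_name" (warehouse_alpha) = product name

Products in warehouse_beta: ['Bolt', 'Nut', 'Sprocket', 'Widget']
Products in warehouse_alpha: ['Bolt', 'Cog', 'Washer']

Union (unique products): ['Bolt', 'Cog', 'Nut', 'Sprocket', 'Washer', 'Widget']
Count: 6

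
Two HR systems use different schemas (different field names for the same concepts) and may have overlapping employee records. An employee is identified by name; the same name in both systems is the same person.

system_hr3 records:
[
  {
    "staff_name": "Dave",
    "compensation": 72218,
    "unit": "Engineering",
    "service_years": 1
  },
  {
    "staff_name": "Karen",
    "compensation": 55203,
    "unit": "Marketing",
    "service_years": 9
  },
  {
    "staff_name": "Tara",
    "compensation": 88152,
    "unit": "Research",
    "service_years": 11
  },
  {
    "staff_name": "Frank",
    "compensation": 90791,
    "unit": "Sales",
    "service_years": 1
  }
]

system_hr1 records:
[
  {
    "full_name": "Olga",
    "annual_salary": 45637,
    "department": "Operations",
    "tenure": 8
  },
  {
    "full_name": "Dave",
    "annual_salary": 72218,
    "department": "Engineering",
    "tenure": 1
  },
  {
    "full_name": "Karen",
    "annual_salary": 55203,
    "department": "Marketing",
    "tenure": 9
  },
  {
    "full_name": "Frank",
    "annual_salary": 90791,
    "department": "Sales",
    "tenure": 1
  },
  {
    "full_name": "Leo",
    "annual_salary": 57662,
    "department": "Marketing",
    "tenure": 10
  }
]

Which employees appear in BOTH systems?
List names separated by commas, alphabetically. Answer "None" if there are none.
Dave, Frank, Karen

Schema mapping: "staff_name" (system_hr3) = "full_name" (system_hr1) = employee name

Names in system_hr3: ['Dave', 'Frank', 'Karen', 'Tara']
Names in system_hr1: ['Dave', 'Frank', 'Karen', 'Leo', 'Olga']

Intersection: ['Dave', 'Frank', 'Karen']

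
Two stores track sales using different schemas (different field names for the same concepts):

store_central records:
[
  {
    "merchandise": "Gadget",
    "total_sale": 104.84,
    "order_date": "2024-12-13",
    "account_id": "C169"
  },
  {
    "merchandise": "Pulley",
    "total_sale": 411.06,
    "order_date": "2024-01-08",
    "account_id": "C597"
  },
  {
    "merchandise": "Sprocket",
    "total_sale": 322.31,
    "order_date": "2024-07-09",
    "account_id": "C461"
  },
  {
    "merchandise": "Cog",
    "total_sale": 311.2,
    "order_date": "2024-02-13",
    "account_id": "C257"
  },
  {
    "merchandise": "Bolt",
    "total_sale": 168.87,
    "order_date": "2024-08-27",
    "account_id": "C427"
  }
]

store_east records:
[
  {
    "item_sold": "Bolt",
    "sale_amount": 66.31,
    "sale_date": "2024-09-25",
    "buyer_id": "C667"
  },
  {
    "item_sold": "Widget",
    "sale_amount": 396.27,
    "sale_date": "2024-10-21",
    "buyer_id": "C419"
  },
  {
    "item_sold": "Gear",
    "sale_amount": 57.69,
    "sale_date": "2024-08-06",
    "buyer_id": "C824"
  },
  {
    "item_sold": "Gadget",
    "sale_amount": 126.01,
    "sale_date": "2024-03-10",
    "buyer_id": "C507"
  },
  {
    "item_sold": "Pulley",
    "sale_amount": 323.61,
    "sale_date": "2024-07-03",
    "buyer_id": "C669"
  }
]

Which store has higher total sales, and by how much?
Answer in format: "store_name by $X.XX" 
store_central by $348.39

Schema mapping: "total_sale" (store_central) = "sale_amount" (store_east) = sale amount

Total for store_central: 1318.28
Total for store_east: 969.89

Difference: |1318.28 - 969.89| = 348.39
store_central has higher sales by $348.39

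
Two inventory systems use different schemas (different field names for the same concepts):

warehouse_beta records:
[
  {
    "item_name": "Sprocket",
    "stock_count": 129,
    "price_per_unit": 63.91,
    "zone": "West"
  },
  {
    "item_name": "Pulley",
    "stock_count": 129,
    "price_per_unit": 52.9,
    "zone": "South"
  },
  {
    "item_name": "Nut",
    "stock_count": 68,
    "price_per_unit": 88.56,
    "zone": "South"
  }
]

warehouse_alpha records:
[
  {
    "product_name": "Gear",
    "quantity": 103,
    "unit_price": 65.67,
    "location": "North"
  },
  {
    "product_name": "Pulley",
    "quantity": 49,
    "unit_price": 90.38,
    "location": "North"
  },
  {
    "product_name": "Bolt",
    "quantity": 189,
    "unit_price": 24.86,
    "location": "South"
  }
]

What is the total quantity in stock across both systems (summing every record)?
667

To reconcile these schemas, identify the field holding the quantity in stock in each system:
1. In warehouse_beta it is "stock_count"
2. In warehouse_alpha it is "quantity"

From warehouse_beta: 129 + 129 + 68 = 326
From warehouse_alpha: 103 + 49 + 189 = 341

Total: 326 + 341 = 667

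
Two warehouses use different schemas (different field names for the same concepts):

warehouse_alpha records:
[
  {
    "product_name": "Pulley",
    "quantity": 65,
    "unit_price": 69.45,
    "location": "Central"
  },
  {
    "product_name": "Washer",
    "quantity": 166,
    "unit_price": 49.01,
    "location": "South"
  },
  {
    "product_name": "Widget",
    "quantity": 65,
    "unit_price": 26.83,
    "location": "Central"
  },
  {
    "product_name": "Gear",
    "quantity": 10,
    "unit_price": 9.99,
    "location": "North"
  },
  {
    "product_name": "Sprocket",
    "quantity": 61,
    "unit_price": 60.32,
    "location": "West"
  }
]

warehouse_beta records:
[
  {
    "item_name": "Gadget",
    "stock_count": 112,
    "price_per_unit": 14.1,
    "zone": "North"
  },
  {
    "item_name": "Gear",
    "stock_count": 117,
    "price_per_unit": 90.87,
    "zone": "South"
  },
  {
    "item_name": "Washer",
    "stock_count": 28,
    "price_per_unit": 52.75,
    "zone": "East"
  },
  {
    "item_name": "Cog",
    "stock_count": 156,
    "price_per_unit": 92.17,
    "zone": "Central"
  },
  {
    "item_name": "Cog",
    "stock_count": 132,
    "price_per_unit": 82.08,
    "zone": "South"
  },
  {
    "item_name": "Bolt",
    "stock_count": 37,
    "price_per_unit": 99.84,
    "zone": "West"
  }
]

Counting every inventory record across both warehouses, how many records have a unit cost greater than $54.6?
6

Schema mapping: "unit_price" (warehouse_alpha) = "price_per_unit" (warehouse_beta) = unit cost

Records > $54.6 in warehouse_alpha: 2
Records > $54.6 in warehouse_beta: 4

Total count: 2 + 4 = 6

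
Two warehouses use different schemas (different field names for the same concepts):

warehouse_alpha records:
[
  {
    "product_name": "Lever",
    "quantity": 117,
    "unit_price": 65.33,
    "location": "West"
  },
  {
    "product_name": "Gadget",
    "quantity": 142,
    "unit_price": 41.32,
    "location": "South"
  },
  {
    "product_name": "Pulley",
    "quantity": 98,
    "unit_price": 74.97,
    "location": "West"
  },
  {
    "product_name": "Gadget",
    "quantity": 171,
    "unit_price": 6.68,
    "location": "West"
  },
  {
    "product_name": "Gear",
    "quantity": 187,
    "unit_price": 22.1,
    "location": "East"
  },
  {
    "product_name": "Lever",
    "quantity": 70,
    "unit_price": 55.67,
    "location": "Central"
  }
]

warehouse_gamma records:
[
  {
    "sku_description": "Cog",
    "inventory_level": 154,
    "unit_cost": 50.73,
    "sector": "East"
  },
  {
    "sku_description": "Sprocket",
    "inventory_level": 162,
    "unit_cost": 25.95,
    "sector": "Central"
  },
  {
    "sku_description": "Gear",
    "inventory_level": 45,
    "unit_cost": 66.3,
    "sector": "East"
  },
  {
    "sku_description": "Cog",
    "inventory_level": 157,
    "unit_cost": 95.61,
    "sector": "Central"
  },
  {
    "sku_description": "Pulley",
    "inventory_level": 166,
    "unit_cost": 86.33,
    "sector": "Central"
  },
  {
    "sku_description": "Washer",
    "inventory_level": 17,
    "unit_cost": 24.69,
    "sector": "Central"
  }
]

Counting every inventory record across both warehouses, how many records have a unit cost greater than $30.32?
8

Schema mapping: "unit_price" (warehouse_alpha) = "unit_cost" (warehouse_gamma) = unit cost

Records > $30.32 in warehouse_alpha: 4
Records > $30.32 in warehouse_gamma: 4

Total count: 4 + 4 = 8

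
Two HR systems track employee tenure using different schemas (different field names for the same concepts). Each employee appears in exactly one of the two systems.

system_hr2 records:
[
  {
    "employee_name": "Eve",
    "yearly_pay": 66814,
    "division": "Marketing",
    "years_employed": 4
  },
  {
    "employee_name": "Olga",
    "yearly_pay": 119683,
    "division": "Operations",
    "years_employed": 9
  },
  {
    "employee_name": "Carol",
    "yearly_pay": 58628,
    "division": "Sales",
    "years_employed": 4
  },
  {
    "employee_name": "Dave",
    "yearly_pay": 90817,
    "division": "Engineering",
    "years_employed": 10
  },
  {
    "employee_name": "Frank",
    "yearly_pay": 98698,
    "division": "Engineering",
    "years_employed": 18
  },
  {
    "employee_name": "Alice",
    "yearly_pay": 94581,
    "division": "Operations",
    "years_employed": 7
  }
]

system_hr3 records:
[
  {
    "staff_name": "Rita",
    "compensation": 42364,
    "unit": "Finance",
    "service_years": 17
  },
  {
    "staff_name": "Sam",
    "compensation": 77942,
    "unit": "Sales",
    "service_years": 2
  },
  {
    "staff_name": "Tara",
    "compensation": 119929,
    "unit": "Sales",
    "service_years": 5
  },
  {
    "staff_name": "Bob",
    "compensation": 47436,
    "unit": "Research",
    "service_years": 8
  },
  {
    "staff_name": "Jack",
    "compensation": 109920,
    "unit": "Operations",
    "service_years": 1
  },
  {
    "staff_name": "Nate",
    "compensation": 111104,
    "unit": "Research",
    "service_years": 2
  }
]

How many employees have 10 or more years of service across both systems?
3

Reconcile schemas: "years_employed" (system_hr2) = "service_years" (system_hr3) = years of service

From system_hr2: 2 employees with >= 10 years
From system_hr3: 1 employees with >= 10 years

Total: 2 + 1 = 3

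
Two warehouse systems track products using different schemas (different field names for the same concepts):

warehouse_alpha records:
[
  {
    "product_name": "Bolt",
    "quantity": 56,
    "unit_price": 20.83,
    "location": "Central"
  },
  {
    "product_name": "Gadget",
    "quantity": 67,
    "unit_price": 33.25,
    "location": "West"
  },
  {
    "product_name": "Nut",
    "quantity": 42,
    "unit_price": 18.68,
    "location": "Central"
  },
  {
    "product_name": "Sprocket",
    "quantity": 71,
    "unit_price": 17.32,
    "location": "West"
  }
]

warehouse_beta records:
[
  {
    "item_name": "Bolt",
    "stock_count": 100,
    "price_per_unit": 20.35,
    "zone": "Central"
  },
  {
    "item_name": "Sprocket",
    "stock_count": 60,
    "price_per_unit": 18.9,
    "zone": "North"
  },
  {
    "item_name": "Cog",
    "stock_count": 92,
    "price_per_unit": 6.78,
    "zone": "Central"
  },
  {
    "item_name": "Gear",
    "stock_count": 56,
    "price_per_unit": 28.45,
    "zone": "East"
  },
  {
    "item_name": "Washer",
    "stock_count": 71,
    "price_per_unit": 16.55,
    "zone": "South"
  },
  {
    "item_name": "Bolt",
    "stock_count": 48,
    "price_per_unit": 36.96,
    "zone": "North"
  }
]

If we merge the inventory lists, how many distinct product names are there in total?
7

Schema mapping: "product_name" (warehouse_alpha) = "item_name" (warehouse_beta) = product name

Products in warehouse_alpha: ['Bolt', 'Gadget', 'Nut', 'Sprocket']
Products in warehouse_beta: ['Bolt', 'Cog', 'Gear', 'Sprocket', 'Washer']

Union (unique products): ['Bolt', 'Cog', 'Gadget', 'Gear', 'Nut', 'Sprocket', 'Washer']
Count: 7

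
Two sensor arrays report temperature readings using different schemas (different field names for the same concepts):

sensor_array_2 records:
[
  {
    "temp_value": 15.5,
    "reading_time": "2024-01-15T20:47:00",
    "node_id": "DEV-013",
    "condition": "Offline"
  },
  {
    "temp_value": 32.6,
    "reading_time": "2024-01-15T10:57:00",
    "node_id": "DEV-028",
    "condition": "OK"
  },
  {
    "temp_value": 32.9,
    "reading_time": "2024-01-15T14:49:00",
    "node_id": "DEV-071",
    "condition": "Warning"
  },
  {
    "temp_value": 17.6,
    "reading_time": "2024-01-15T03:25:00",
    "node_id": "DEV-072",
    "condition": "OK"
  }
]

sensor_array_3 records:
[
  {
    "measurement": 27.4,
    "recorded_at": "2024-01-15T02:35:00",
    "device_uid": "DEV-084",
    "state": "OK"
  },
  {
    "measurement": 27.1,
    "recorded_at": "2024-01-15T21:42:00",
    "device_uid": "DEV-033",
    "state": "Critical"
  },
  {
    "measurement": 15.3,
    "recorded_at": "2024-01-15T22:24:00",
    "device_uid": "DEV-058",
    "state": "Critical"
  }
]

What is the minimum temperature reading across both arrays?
15.3

Schema mapping: "temp_value" (sensor_array_2) = "measurement" (sensor_array_3) = temperature reading

Minimum in sensor_array_2: 15.5
Minimum in sensor_array_3: 15.3

Overall minimum: min(15.5, 15.3) = 15.3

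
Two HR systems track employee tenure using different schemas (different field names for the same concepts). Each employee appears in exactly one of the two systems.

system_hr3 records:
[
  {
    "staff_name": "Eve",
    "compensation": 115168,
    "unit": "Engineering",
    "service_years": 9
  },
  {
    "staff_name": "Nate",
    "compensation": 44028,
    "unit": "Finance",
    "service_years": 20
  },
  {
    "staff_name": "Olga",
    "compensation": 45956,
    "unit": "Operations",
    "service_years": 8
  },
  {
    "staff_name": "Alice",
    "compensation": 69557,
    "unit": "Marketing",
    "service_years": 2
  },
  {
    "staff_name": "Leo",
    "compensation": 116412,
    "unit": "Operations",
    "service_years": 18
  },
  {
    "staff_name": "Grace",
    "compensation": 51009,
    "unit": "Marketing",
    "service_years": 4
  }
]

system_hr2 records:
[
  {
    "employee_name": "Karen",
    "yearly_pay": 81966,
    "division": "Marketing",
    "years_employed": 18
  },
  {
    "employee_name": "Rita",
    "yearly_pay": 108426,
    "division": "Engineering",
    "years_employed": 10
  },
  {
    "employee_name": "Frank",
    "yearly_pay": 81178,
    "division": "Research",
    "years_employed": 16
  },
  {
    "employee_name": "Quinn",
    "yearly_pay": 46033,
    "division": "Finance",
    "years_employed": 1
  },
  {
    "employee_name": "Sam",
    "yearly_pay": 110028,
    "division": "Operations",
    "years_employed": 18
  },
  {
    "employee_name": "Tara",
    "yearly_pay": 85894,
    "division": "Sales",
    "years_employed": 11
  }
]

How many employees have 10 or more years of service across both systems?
7

Reconcile schemas: "service_years" (system_hr3) = "years_employed" (system_hr2) = years of service

From system_hr3: 2 employees with >= 10 years
From system_hr2: 5 employees with >= 10 years

Total: 2 + 5 = 7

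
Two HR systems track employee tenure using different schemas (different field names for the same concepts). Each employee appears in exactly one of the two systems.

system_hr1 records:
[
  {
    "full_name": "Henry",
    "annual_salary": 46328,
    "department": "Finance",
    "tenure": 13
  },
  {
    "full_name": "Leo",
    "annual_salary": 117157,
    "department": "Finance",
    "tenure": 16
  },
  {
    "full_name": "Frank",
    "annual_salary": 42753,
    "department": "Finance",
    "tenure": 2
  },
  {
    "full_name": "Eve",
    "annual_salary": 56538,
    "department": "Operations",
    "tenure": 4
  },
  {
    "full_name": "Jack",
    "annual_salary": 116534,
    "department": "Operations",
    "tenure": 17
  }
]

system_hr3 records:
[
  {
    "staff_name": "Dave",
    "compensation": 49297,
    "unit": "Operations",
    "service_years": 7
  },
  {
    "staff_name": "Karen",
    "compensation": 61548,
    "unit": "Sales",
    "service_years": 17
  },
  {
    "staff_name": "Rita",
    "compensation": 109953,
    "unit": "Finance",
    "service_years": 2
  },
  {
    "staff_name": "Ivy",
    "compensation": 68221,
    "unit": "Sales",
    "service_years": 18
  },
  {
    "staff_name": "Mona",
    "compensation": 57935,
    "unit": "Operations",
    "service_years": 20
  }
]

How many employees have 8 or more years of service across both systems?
6

Reconcile schemas: "tenure" (system_hr1) = "service_years" (system_hr3) = years of service

From system_hr1: 3 employees with >= 8 years
From system_hr3: 3 employees with >= 8 years

Total: 3 + 3 = 6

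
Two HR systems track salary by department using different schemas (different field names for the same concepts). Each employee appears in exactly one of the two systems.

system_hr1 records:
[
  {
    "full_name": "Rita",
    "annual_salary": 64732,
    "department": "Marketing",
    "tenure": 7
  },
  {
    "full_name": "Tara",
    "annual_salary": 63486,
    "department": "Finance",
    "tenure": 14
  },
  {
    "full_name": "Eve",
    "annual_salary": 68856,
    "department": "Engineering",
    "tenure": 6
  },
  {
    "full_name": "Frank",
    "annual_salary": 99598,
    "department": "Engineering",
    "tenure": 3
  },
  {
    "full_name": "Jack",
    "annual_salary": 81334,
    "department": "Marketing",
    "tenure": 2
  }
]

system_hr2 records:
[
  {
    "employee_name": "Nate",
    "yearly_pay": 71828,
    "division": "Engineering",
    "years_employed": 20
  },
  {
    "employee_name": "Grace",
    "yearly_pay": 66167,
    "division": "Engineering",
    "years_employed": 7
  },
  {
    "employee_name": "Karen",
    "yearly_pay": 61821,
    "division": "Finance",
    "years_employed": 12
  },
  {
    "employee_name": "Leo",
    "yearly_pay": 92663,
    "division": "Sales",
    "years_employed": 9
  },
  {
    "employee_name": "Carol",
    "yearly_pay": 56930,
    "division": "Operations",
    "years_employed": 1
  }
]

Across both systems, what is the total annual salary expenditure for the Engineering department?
306449

Schema mappings:
- "department" (system_hr1) = "division" (system_hr2) = department
- "annual_salary" (system_hr1) = "yearly_pay" (system_hr2) = salary

Engineering salaries from system_hr1: 168454
Engineering salaries from system_hr2: 137995

Total: 168454 + 137995 = 306449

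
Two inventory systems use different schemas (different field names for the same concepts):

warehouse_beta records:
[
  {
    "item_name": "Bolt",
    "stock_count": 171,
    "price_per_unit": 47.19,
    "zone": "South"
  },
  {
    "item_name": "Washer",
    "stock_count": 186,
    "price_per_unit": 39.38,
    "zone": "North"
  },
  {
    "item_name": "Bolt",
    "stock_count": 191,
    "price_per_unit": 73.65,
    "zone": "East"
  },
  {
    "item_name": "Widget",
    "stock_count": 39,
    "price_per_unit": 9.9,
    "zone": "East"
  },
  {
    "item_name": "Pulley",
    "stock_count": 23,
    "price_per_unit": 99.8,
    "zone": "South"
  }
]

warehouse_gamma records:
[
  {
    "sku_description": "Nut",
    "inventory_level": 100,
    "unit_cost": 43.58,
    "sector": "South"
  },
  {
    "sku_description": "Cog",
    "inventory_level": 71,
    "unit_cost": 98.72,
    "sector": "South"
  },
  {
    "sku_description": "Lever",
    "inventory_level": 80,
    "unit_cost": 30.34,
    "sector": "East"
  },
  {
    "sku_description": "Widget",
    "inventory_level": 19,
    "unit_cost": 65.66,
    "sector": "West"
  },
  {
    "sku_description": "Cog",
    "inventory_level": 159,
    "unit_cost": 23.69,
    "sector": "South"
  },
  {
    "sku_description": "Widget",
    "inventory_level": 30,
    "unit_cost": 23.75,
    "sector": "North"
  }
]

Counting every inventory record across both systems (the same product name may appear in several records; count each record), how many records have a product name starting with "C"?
2

Schema mapping: "item_name" (warehouse_beta) = "sku_description" (warehouse_gamma) = product name

Records with product name starting with "C" in warehouse_beta: 0
Records with product name starting with "C" in warehouse_gamma: 2

Total: 0 + 2 = 2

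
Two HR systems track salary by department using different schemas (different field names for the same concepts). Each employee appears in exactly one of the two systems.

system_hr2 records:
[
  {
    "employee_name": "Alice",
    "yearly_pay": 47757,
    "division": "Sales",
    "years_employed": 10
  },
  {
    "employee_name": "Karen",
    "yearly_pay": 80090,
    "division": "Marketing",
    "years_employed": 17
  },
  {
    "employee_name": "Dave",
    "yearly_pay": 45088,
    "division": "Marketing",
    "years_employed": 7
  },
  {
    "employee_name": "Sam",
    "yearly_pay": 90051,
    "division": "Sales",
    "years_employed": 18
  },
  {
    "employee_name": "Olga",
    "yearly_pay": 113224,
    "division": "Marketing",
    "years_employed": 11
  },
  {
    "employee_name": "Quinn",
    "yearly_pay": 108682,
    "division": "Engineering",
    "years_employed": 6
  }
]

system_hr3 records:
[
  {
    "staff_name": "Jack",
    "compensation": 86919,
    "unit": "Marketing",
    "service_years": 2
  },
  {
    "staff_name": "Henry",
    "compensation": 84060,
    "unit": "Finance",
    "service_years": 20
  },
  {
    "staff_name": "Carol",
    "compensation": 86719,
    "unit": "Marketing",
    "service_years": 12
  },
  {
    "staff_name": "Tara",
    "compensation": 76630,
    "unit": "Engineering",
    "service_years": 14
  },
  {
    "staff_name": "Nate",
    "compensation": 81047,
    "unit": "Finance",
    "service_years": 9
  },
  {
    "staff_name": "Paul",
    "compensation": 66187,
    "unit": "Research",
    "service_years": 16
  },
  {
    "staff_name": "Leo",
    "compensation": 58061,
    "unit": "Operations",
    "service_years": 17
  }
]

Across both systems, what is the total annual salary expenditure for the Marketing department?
412040

Schema mappings:
- "division" (system_hr2) = "unit" (system_hr3) = department
- "yearly_pay" (system_hr2) = "compensation" (system_hr3) = salary

Marketing salaries from system_hr2: 238402
Marketing salaries from system_hr3: 173638

Total: 238402 + 173638 = 412040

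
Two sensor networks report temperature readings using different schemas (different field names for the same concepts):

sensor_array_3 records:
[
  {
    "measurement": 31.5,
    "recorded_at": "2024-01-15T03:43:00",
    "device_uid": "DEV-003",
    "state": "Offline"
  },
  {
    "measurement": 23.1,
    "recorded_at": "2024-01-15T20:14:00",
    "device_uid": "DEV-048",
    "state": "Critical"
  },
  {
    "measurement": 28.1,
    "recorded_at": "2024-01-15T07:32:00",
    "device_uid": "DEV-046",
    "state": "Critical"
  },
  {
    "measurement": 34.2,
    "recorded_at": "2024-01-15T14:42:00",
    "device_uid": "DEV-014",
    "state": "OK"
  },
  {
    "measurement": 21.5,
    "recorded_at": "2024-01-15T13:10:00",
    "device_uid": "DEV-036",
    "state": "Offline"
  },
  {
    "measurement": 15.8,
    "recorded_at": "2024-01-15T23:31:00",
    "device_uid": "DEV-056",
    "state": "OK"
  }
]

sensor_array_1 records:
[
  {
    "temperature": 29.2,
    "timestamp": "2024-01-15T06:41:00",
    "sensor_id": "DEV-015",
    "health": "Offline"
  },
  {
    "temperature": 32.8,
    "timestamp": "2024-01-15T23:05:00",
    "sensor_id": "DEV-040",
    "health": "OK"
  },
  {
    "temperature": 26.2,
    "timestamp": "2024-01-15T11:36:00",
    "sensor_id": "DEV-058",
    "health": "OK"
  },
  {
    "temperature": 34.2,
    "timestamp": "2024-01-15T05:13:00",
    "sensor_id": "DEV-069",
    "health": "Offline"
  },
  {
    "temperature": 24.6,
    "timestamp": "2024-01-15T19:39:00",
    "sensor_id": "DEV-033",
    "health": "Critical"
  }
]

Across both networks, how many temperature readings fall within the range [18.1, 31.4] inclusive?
6

Schema mapping: "measurement" (sensor_array_3) = "temperature" (sensor_array_1) = temperature

Readings in [18.1, 31.4] from sensor_array_3: 3
Readings in [18.1, 31.4] from sensor_array_1: 3

Total count: 3 + 3 = 6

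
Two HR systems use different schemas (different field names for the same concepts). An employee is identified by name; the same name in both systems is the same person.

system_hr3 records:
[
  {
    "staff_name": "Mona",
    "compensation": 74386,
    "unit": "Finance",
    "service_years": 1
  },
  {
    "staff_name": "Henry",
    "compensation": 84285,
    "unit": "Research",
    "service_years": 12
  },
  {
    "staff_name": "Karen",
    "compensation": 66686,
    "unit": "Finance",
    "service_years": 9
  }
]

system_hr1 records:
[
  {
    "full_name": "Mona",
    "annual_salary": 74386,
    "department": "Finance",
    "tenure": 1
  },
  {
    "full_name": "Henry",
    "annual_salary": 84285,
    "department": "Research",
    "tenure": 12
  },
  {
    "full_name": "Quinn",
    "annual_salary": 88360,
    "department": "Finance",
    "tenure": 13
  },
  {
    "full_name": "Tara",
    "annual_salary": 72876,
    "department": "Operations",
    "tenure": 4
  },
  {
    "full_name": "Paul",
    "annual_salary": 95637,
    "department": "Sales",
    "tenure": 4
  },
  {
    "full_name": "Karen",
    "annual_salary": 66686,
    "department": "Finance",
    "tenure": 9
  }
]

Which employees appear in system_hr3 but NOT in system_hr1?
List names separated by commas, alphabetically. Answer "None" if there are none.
None

Schema mapping: "staff_name" (system_hr3) = "full_name" (system_hr1) = employee name

Names in system_hr3: ['Henry', 'Karen', 'Mona']
Names in system_hr1: ['Henry', 'Karen', 'Mona', 'Paul', 'Quinn', 'Tara']

In system_hr3 but not system_hr1: None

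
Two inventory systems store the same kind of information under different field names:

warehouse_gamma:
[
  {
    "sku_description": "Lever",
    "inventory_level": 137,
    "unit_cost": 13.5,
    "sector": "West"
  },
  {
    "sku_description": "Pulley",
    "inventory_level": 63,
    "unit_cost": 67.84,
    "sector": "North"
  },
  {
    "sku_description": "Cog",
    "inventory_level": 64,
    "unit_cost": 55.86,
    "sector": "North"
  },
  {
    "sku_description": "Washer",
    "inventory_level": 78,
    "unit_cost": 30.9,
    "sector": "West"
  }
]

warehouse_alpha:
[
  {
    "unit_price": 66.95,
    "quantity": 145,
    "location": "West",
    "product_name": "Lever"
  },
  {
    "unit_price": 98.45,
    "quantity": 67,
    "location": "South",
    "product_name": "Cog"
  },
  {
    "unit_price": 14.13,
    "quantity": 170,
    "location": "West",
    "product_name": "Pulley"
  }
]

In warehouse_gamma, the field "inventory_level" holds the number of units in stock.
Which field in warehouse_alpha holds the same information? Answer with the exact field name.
quantity

In warehouse_gamma, "inventory_level" holds the number of units in stock.
The fields in warehouse_alpha are: "unit_price", "quantity", "location", "product_name".
"quantity" is the match: the name refers to the same concept and its values are whole-number counts (e.g. 145, 67).
The other fields ("unit_price", "location", "product_name") hold different kinds of data.

So "inventory_level" in warehouse_gamma corresponds to "quantity" in warehouse_alpha.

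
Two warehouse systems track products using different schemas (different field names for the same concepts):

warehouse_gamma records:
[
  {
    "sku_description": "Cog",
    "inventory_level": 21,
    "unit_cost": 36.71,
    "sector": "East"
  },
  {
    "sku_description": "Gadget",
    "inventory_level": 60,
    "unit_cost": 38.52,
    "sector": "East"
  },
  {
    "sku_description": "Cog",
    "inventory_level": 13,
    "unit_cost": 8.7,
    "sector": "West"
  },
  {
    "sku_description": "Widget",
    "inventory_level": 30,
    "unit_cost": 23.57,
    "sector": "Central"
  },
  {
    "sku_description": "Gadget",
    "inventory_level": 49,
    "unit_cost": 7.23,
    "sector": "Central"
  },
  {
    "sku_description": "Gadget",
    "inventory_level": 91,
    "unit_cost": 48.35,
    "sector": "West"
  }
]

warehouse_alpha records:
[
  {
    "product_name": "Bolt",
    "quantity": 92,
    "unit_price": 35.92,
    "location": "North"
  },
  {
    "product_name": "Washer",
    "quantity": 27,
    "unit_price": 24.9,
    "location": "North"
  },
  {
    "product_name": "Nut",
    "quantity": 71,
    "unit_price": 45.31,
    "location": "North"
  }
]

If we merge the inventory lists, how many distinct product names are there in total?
6

Schema mapping: "sku_description" (warehouse_gamma) = "product_name" (warehouse_alpha) = product name

Products in warehouse_gamma: ['Cog', 'Gadget', 'Widget']
Products in warehouse_alpha: ['Bolt', 'Nut', 'Washer']

Union (unique products): ['Bolt', 'Cog', 'Gadget', 'Nut', 'Washer', 'Widget']
Count: 6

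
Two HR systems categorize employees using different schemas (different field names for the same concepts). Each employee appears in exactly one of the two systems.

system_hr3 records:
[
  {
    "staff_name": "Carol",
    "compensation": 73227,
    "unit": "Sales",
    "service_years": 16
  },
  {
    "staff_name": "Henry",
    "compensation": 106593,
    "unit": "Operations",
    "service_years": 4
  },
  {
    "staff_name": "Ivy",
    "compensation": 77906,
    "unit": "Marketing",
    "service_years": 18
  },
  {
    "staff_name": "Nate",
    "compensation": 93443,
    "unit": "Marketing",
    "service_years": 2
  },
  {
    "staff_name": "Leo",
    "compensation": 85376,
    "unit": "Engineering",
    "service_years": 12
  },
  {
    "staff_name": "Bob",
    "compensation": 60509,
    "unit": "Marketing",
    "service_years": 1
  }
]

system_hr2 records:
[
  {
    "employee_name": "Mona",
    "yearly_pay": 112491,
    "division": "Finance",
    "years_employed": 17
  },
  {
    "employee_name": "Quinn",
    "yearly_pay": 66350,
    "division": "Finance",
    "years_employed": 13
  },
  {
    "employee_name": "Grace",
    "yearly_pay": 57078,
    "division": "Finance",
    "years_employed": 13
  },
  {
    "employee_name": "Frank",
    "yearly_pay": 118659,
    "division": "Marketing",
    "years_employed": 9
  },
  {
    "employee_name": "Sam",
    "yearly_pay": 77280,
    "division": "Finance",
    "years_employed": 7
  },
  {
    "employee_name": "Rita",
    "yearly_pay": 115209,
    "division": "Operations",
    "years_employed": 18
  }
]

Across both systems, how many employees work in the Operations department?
2

Schema mapping: "unit" (system_hr3) = "division" (system_hr2) = department

Operations employees in system_hr3: 1
Operations employees in system_hr2: 1

Total in Operations: 1 + 1 = 2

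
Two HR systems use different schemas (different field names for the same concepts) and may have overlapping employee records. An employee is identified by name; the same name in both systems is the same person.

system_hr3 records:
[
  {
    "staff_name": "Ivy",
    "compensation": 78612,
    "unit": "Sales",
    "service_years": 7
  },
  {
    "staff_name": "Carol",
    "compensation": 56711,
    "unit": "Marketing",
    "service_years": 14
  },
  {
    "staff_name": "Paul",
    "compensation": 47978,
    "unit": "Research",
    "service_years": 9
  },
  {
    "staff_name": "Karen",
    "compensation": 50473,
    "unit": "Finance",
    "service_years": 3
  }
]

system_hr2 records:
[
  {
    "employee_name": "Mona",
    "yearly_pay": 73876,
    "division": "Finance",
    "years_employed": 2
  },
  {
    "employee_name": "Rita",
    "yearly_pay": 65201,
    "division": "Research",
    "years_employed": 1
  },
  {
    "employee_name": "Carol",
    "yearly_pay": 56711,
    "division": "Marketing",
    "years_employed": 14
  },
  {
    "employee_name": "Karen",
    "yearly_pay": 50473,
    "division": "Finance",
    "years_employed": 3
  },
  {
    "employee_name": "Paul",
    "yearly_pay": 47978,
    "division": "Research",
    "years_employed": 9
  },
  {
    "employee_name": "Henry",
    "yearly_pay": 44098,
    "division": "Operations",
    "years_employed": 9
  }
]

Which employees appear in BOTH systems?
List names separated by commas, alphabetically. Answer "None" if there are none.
Carol, Karen, Paul

Schema mapping: "staff_name" (system_hr3) = "employee_name" (system_hr2) = employee name

Names in system_hr3: ['Carol', 'Ivy', 'Karen', 'Paul']
Names in system_hr2: ['Carol', 'Henry', 'Karen', 'Mona', 'Paul', 'Rita']

Intersection: ['Carol', 'Karen', 'Paul']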